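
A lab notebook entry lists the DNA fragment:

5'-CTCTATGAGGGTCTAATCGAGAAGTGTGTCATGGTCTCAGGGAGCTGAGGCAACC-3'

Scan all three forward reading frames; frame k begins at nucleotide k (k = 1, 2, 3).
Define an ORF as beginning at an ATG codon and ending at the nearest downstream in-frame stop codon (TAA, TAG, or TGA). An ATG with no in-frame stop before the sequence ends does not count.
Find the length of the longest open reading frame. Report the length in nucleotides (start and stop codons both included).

Frame 1: CTC TAT GAG GGT CTA ATC GAG AAG TGT GTC ATG GTC TCA GGG AGC TGA GGC AAC — ATG at 31, stop TGA at 46 → 18 nt.
Frame 2: TCT ATG AGG GTC TAA TCG AGA AGT GTG TCA TGG TCT CAG GGA GCT GAG GCA ACC — ATG at 5, stop TAA at 14 → 12 nt.
Frame 3: CTA TGA GGG TCT AAT CGA GAA GTG TGT CAT GGT CTC AGG GAG CTG AGG CAA — no ATG→stop ORF.
Longest: frame 1, positions 31–48, 18 nt = 6 codons = 5 aa. → 18 nucleotides.

18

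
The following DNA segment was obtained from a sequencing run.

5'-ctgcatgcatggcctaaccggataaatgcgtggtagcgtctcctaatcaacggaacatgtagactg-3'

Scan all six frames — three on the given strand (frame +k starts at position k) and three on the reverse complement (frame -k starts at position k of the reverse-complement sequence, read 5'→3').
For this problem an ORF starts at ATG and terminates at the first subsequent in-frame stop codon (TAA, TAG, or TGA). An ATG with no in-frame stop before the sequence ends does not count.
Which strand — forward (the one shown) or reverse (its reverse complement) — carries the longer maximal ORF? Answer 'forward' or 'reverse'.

forward

Reverse complement (5'→3'): CAGTCTACATGTTCCGTTGATTAGGAGACGCTACCACGCATTTATCCGGTTAGGCCATGCATGCAG
Frame +1: CTG CAT GCA TGG CCT AAC CGG ATA AAT GCG TGG TAG CGT CTC CTA ATC AAC GGA ACA TGT AGA CTG — no ATG→stop ORF.
Frame +2: TGC ATG CAT GGC CTA ACC GGA TAA ATG CGT GGT AGC GTC TCC TAA TCA ACG GAA CAT GTA GAC — ATG at 5, stop TAA at 23 → 21 nt; ATG at 26, stop TAA at 44 → 21 nt.
Frame +3: GCA TGC ATG GCC TAA CCG GAT AAA TGC GTG GTA GCG TCT CCT AAT CAA CGG AAC ATG TAG ACT — ATG at 9, stop TAA at 15 → 9 nt; ATG at 57, stop TAG at 60 → 6 nt.
Frame -1: CAG TCT ACA TGT TCC GTT GAT TAG GAG ACG CTA CCA CGC ATT TAT CCG GTT AGG CCA TGC ATG CAG — no ATG→stop ORF.
Frame -2: AGT CTA CAT GTT CCG TTG ATT AGG AGA CGC TAC CAC GCA TTT ATC CGG TTA GGC CAT GCA TGC — no ATG→stop ORF.
Frame -3: GTC TAC ATG TTC CGT TGA TTA GGA GAC GCT ACC ACG CAT TTA TCC GGT TAG GCC ATG CAT GCA — ATG at 9, stop TGA at 18 → 12 nt.
Forward-strand max 21 nt; reverse-strand max 12 nt. The forward strand has the longer ORF.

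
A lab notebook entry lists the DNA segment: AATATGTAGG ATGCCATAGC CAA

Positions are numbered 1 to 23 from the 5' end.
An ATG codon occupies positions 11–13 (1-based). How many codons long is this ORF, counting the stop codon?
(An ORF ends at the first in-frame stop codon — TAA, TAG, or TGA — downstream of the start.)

Codons from position 11: ATG (11–13), CCA (14–16), TAG (17–19).
TAG is the first in-frame stop; that's 3 codons including the stop.

3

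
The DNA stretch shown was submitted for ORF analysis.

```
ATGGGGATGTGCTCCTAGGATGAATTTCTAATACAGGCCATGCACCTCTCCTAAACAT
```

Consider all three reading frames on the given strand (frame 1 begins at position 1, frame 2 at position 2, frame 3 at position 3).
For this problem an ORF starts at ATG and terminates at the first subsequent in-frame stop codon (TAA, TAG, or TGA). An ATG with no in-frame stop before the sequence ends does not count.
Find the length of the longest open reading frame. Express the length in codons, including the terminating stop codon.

Frame 1: ATG GGG ATG TGC TCC TAG GAT GAA TTT CTA ATA CAG GCC ATG CAC CTC TCC TAA ACA — ATG at 1, stop TAG at 16 → 18 nt; ATG at 7, stop TAG at 16 → 12 nt; ATG at 40, stop TAA at 52 → 15 nt.
Frame 2: TGG GGA TGT GCT CCT AGG ATG AAT TTC TAA TAC AGG CCA TGC ACC TCT CCT AAA CAT — ATG at 20, stop TAA at 29 → 12 nt.
Frame 3: GGG GAT GTG CTC CTA GGA TGA ATT TCT AAT ACA GGC CAT GCA CCT CTC CTA AAC — no ATG→stop ORF.
Longest: frame 1, positions 1–18, 18 nt = 6 codons = 5 aa. → 6 codons.

6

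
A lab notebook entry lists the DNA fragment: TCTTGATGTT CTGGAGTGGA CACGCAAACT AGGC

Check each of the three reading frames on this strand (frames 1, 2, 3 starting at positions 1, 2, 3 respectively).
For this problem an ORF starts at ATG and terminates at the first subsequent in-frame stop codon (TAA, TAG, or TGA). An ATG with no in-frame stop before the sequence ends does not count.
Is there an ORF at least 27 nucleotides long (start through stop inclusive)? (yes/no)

yes

Frame 1: TCT TGA TGT TCT GGA GTG GAC ACG CAA ACT AGG — no ATG→stop ORF.
Frame 2: CTT GAT GTT CTG GAG TGG ACA CGC AAA CTA GGC — no ATG→stop ORF.
Frame 3: TTG ATG TTC TGG AGT GGA CAC GCA AAC TAG — ATG at 6, stop TAG at 30 → 27 nt.
Frame 3 has an ORF of 27 nucleotides (positions 6–32) ≥ 27, so yes.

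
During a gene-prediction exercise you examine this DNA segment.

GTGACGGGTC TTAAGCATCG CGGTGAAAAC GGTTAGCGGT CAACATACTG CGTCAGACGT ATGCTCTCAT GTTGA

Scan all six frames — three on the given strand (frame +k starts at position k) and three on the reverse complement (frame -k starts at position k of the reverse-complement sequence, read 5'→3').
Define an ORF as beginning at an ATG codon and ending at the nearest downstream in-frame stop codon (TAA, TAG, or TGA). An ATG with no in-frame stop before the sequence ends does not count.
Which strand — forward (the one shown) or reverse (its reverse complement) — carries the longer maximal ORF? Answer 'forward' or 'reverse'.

Reverse complement (5'→3'): TCAACATGAGAGCATACGTCTGACGCAGTATGTTGACCGCTAACCGTTTTCACCGCGATGCTTAAGACCCGTCAC
Frame +1: GTG ACG GGT CTT AAG CAT CGC GGT GAA AAC GGT TAG CGG TCA ACA TAC TGC GTC AGA CGT ATG CTC TCA TGT TGA — ATG at 61, stop TGA at 73 → 15 nt.
Frame +2: TGA CGG GTC TTA AGC ATC GCG GTG AAA ACG GTT AGC GGT CAA CAT ACT GCG TCA GAC GTA TGC TCT CAT GTT — no ATG→stop ORF.
Frame +3: GAC GGG TCT TAA GCA TCG CGG TGA AAA CGG TTA GCG GTC AAC ATA CTG CGT CAG ACG TAT GCT CTC ATG TTG — no ATG→stop ORF.
Frame -1: TCA ACA TGA GAG CAT ACG TCT GAC GCA GTA TGT TGA CCG CTA ACC GTT TTC ACC GCG ATG CTT AAG ACC CGT CAC — no ATG→stop ORF.
Frame -2: CAA CAT GAG AGC ATA CGT CTG ACG CAG TAT GTT GAC CGC TAA CCG TTT TCA CCG CGA TGC TTA AGA CCC GTC — no ATG→stop ORF.
Frame -3: AAC ATG AGA GCA TAC GTC TGA CGC AGT ATG TTG ACC GCT AAC CGT TTT CAC CGC GAT GCT TAA GAC CCG TCA — ATG at 6, stop TGA at 21 → 18 nt; ATG at 30, stop TAA at 63 → 36 nt.
Forward-strand max 15 nt; reverse-strand max 36 nt. The reverse strand has the longer ORF.

reverse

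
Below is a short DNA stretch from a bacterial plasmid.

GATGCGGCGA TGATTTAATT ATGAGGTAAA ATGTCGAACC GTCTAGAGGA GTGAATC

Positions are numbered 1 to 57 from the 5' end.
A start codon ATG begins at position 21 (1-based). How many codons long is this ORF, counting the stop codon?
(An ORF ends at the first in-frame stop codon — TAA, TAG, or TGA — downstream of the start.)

3

Codons from position 21: ATG (21–23), AGG (24–26), TAA (27–29).
TAA is the first in-frame stop; that's 3 codons including the stop.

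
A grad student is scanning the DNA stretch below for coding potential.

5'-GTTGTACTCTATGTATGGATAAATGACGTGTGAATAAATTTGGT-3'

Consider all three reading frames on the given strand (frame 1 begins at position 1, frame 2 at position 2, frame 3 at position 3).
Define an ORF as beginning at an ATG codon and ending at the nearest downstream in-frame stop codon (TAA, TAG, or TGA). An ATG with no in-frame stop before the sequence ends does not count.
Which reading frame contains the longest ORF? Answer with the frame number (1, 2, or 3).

2

Frame 1: GTT GTA CTC TAT GTA TGG ATA AAT GAC GTG TGA ATA AAT TTG — no ATG→stop ORF.
Frame 2: TTG TAC TCT ATG TAT GGA TAA ATG ACG TGT GAA TAA ATT TGG — ATG at 11, stop TAA at 20 → 12 nt; ATG at 23, stop TAA at 35 → 15 nt.
Frame 3: TGT ACT CTA TGT ATG GAT AAA TGA CGT GTG AAT AAA TTT GGT — ATG at 15, stop TGA at 24 → 12 nt.
Longest ORF is 15 nt in frame 2 (positions 23–37).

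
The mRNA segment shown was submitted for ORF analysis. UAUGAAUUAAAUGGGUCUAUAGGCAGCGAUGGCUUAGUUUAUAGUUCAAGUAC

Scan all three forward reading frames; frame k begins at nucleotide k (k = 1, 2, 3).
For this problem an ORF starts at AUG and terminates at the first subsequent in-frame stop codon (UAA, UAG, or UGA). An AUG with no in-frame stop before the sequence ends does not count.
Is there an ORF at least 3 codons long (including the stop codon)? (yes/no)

yes

Frame 1: UAU GAA UUA AAU GGG UCU AUA GGC AGC GAU GGC UUA GUU UAU AGU UCA AGU — no AUG→stop ORF.
Frame 2: AUG AAU UAA AUG GGU CUA UAG GCA GCG AUG GCU UAG UUU AUA GUU CAA GUA — AUG at 2, stop UAA at 8 → 9 nt; AUG at 11, stop UAG at 20 → 12 nt; AUG at 29, stop UAG at 35 → 9 nt.
Frame 3: UGA AUU AAA UGG GUC UAU AGG CAG CGA UGG CUU AGU UUA UAG UUC AAG UAC — no AUG→stop ORF.
Frame 2 has an ORF of 3 codons (positions 2–10) ≥ 3, so yes.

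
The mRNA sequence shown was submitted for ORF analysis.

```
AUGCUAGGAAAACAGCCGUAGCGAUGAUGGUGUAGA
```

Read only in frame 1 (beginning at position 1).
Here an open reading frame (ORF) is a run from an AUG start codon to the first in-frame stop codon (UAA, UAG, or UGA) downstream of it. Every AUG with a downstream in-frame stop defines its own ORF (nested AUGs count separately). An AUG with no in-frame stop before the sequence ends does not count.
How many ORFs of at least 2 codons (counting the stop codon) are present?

Frame 1: AUG CUA GGA AAA CAG CCG UAG CGA UGA UGG UGU AGA — AUG at 1, stop UAG at 19 → 21 nt.
ORFs ≥ 2 codons: frame 1 1–21 (7 codons). Count = 1.

1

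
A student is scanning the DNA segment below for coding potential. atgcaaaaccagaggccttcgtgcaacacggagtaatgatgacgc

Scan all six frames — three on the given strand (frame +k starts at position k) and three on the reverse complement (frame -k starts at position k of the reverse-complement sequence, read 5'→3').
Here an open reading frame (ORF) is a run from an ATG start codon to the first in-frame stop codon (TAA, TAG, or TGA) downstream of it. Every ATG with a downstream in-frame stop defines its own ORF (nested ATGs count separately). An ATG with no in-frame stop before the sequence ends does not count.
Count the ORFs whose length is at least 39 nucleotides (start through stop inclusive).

Reverse complement (5'→3'): GCGTCATCATTACTCCGTGTTGCACGAAGGCCTCTGGTTTTGCAT
Frame +1: ATG CAA AAC CAG AGG CCT TCG TGC AAC ACG GAG TAA TGA TGA CGC — ATG at 1, stop TAA at 34 → 36 nt.
Frame +2: TGC AAA ACC AGA GGC CTT CGT GCA ACA CGG AGT AAT GAT GAC — no ATG→stop ORF.
Frame +3: GCA AAA CCA GAG GCC TTC GTG CAA CAC GGA GTA ATG ATG ACG — no ATG→stop ORF.
Frame -1: GCG TCA TCA TTA CTC CGT GTT GCA CGA AGG CCT CTG GTT TTG CAT — no ATG→stop ORF.
Frame -2: CGT CAT CAT TAC TCC GTG TTG CAC GAA GGC CTC TGG TTT TGC — no ATG→stop ORF.
Frame -3: GTC ATC ATT ACT CCG TGT TGC ACG AAG GCC TCT GGT TTT GCA — no ATG→stop ORF.
No ORF reaches 39 nucleotides. Count = 0.

0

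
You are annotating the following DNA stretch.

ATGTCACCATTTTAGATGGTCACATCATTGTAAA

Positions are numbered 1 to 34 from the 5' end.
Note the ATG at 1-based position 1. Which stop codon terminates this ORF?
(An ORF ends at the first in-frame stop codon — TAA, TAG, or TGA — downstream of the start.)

TAG

Codons from position 1: ATG (1–3), TCA (4–6), CCA (7–9), TTT (10–12), TAG (13–15).
The first in-frame stop codon is TAG.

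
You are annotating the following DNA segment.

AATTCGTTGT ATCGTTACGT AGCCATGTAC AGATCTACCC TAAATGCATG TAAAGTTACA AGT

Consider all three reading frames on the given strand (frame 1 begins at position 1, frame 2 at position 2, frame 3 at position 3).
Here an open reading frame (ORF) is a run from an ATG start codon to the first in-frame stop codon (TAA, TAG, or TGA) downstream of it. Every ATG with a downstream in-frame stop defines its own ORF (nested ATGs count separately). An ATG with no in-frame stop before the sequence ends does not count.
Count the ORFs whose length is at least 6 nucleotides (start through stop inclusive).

Frame 1: AAT TCG TTG TAT CGT TAC GTA GCC ATG TAC AGA TCT ACC CTA AAT GCA TGT AAA GTT ACA AGT — no ATG→stop ORF.
Frame 2: ATT CGT TGT ATC GTT ACG TAG CCA TGT ACA GAT CTA CCC TAA ATG CAT GTA AAG TTA CAA — no ATG→stop ORF.
Frame 3: TTC GTT GTA TCG TTA CGT AGC CAT GTA CAG ATC TAC CCT AAA TGC ATG TAA AGT TAC AAG — ATG at 48, stop TAA at 51 → 6 nt.
ORFs ≥ 6 nucleotides: frame 3 48–53 (6 nucleotides). Count = 1.

1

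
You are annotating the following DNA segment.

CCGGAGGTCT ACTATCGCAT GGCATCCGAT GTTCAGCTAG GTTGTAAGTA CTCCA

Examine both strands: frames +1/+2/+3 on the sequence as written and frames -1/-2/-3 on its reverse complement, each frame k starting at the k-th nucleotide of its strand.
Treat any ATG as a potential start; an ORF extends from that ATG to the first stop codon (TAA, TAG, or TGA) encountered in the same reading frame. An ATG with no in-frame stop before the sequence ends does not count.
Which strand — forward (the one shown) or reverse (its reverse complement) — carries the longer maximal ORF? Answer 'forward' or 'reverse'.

Reverse complement (5'→3'): TGGAGTACTTACAACCTAGCTGAACATCGGATGCCATGCGATAGTAGACCTCCGG
Frame +1: CCG GAG GTC TAC TAT CGC ATG GCA TCC GAT GTT CAG CTA GGT TGT AAG TAC TCC — no ATG→stop ORF.
Frame +2: CGG AGG TCT ACT ATC GCA TGG CAT CCG ATG TTC AGC TAG GTT GTA AGT ACT CCA — ATG at 29, stop TAG at 38 → 12 nt.
Frame +3: GGA GGT CTA CTA TCG CAT GGC ATC CGA TGT TCA GCT AGG TTG TAA GTA CTC — no ATG→stop ORF.
Frame -1: TGG AGT ACT TAC AAC CTA GCT GAA CAT CGG ATG CCA TGC GAT AGT AGA CCT CCG — no ATG→stop ORF.
Frame -2: GGA GTA CTT ACA ACC TAG CTG AAC ATC GGA TGC CAT GCG ATA GTA GAC CTC CGG — no ATG→stop ORF.
Frame -3: GAG TAC TTA CAA CCT AGC TGA ACA TCG GAT GCC ATG CGA TAG TAG ACC TCC — ATG at 36, stop TAG at 42 → 9 nt.
Forward-strand max 12 nt; reverse-strand max 9 nt. The forward strand has the longer ORF.

forward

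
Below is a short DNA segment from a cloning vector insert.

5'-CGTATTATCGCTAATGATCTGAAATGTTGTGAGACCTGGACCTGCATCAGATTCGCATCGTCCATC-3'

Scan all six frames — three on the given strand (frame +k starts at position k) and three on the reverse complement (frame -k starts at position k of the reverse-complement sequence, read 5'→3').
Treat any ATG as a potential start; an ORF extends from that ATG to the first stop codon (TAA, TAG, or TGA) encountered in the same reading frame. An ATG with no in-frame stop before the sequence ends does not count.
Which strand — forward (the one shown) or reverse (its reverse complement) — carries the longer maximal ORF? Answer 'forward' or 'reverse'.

Reverse complement (5'→3'): GATGGACGATGCGAATCTGATGCAGGTCCAGGTCTCACAACATTTCAGATCATTAGCGATAATACG
Frame +1: CGT ATT ATC GCT AAT GAT CTG AAA TGT TGT GAG ACC TGG ACC TGC ATC AGA TTC GCA TCG TCC ATC — no ATG→stop ORF.
Frame +2: GTA TTA TCG CTA ATG ATC TGA AAT GTT GTG AGA CCT GGA CCT GCA TCA GAT TCG CAT CGT CCA — ATG at 14, stop TGA at 20 → 9 nt.
Frame +3: TAT TAT CGC TAA TGA TCT GAA ATG TTG TGA GAC CTG GAC CTG CAT CAG ATT CGC ATC GTC CAT — ATG at 24, stop TGA at 30 → 9 nt.
Frame -1: GAT GGA CGA TGC GAA TCT GAT GCA GGT CCA GGT CTC ACA ACA TTT CAG ATC ATT AGC GAT AAT ACG — no ATG→stop ORF.
Frame -2: ATG GAC GAT GCG AAT CTG ATG CAG GTC CAG GTC TCA CAA CAT TTC AGA TCA TTA GCG ATA ATA — no ATG→stop ORF.
Frame -3: TGG ACG ATG CGA ATC TGA TGC AGG TCC AGG TCT CAC AAC ATT TCA GAT CAT TAG CGA TAA TAC — ATG at 9, stop TGA at 18 → 12 nt.
Forward-strand max 9 nt; reverse-strand max 12 nt. The reverse strand has the longer ORF.

reverse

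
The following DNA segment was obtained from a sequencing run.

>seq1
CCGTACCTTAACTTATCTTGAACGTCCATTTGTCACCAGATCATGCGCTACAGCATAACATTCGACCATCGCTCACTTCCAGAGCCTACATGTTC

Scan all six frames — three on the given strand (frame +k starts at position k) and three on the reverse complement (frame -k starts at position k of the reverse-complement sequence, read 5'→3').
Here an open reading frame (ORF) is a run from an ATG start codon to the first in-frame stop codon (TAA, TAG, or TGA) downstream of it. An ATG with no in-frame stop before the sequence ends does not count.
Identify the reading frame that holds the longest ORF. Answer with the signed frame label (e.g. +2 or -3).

-3

Reverse complement (5'→3'): GAACATGTAGGCTCTGGAAGTGAGCGATGGTCGAATGTTATGCTGTAGCGCATGATCTGGTGACAAATGGACGTTCAAGATAAGTTAAGGTACGG
Frame +1: CCG TAC CTT AAC TTA TCT TGA ACG TCC ATT TGT CAC CAG ATC ATG CGC TAC AGC ATA ACA TTC GAC CAT CGC TCA CTT CCA GAG CCT ACA TGT — no ATG→stop ORF.
Frame +2: CGT ACC TTA ACT TAT CTT GAA CGT CCA TTT GTC ACC AGA TCA TGC GCT ACA GCA TAA CAT TCG ACC ATC GCT CAC TTC CAG AGC CTA CAT GTT — no ATG→stop ORF.
Frame +3: GTA CCT TAA CTT ATC TTG AAC GTC CAT TTG TCA CCA GAT CAT GCG CTA CAG CAT AAC ATT CGA CCA TCG CTC ACT TCC AGA GCC TAC ATG TTC — no ATG→stop ORF.
Frame -1: GAA CAT GTA GGC TCT GGA AGT GAG CGA TGG TCG AAT GTT ATG CTG TAG CGC ATG ATC TGG TGA CAA ATG GAC GTT CAA GAT AAG TTA AGG TAC — ATG at 40, stop TAG at 46 → 9 nt; ATG at 52, stop TGA at 61 → 12 nt.
Frame -2: AAC ATG TAG GCT CTG GAA GTG AGC GAT GGT CGA ATG TTA TGC TGT AGC GCA TGA TCT GGT GAC AAA TGG ACG TTC AAG ATA AGT TAA GGT ACG — ATG at 5, stop TAG at 8 → 6 nt; ATG at 35, stop TGA at 53 → 21 nt.
Frame -3: ACA TGT AGG CTC TGG AAG TGA GCG ATG GTC GAA TGT TAT GCT GTA GCG CAT GAT CTG GTG ACA AAT GGA CGT TCA AGA TAA GTT AAG GTA CGG — ATG at 27, stop TAA at 81 → 57 nt.
Longest ORF is 57 nt in frame -3 (positions 27–83).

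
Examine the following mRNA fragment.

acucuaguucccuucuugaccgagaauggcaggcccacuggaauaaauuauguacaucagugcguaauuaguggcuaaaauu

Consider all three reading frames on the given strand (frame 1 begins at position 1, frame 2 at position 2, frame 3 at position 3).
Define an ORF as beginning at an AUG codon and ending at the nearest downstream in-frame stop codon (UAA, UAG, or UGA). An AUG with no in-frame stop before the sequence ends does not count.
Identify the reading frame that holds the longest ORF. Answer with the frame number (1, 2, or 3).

Frame 1: ACU CUA GUU CCC UUC UUG ACC GAG AAU GGC AGG CCC ACU GGA AUA AAU UAU GUA CAU CAG UGC GUA AUU AGU GGC UAA AAU — no AUG→stop ORF.
Frame 2: CUC UAG UUC CCU UCU UGA CCG AGA AUG GCA GGC CCA CUG GAA UAA AUU AUG UAC AUC AGU GCG UAA UUA GUG GCU AAA AUU — AUG at 26, stop UAA at 44 → 21 nt; AUG at 50, stop UAA at 65 → 18 nt.
Frame 3: UCU AGU UCC CUU CUU GAC CGA GAA UGG CAG GCC CAC UGG AAU AAA UUA UGU ACA UCA GUG CGU AAU UAG UGG CUA AAA — no AUG→stop ORF.
Longest ORF is 21 nt in frame 2 (positions 26–46).

2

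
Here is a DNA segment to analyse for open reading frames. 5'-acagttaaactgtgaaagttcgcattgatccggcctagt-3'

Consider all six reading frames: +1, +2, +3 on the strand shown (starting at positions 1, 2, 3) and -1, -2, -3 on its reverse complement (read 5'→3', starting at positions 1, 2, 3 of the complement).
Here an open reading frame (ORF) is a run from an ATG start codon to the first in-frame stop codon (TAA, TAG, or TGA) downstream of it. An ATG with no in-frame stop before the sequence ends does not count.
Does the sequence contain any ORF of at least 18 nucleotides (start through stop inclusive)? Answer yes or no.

yes

Reverse complement (5'→3'): ACTAGGCCGGATCAATGCGAACTTTCACAGTTTAACTGT
Frame +1: ACA GTT AAA CTG TGA AAG TTC GCA TTG ATC CGG CCT AGT — no ATG→stop ORF.
Frame +2: CAG TTA AAC TGT GAA AGT TCG CAT TGA TCC GGC CTA — no ATG→stop ORF.
Frame +3: AGT TAA ACT GTG AAA GTT CGC ATT GAT CCG GCC TAG — no ATG→stop ORF.
Frame -1: ACT AGG CCG GAT CAA TGC GAA CTT TCA CAG TTT AAC TGT — no ATG→stop ORF.
Frame -2: CTA GGC CGG ATC AAT GCG AAC TTT CAC AGT TTA ACT — no ATG→stop ORF.
Frame -3: TAG GCC GGA TCA ATG CGA ACT TTC ACA GTT TAA CTG — ATG at 15, stop TAA at 33 → 21 nt.
Frame -3 has an ORF of 21 nucleotides (positions 15–35) ≥ 18, so yes.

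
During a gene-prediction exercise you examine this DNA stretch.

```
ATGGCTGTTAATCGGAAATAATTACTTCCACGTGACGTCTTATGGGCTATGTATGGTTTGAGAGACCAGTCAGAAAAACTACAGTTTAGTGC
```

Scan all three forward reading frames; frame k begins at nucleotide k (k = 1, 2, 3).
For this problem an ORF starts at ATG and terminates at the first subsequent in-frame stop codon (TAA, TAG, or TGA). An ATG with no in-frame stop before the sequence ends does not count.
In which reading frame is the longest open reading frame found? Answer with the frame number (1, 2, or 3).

3

Frame 1: ATG GCT GTT AAT CGG AAA TAA TTA CTT CCA CGT GAC GTC TTA TGG GCT ATG TAT GGT TTG AGA GAC CAG TCA GAA AAA CTA CAG TTT AGT — ATG at 1, stop TAA at 19 → 21 nt.
Frame 2: TGG CTG TTA ATC GGA AAT AAT TAC TTC CAC GTG ACG TCT TAT GGG CTA TGT ATG GTT TGA GAG ACC AGT CAG AAA AAC TAC AGT TTA GTG — ATG at 53, stop TGA at 59 → 9 nt.
Frame 3: GGC TGT TAA TCG GAA ATA ATT ACT TCC ACG TGA CGT CTT ATG GGC TAT GTA TGG TTT GAG AGA CCA GTC AGA AAA ACT ACA GTT TAG TGC — ATG at 42, stop TAG at 87 → 48 nt.
Longest ORF is 48 nt in frame 3 (positions 42–89).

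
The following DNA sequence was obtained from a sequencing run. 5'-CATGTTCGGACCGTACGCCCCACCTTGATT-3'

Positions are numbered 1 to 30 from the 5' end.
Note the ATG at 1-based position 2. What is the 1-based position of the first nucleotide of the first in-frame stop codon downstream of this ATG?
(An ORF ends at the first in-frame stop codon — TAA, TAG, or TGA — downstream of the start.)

Codons from position 2: ATG (2–4), TTC (5–7), GGA (8–10), CCG (11–13), TAC (14–16), GCC (17–19), CCA (20–22), CCT (23–25), TGA (26–28).
TGA is a stop codon; it begins at position 26.

26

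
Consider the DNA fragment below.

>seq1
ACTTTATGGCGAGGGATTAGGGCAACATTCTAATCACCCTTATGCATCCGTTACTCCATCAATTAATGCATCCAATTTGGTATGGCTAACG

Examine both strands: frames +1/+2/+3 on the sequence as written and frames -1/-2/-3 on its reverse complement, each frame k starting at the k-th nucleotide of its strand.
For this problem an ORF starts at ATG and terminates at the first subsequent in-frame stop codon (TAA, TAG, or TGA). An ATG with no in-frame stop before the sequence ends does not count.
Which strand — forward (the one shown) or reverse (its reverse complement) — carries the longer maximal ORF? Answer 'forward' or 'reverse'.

Reverse complement (5'→3'): CGTTAGCCATACCAAATTGGATGCATTAATTGATGGAGTAACGGATGCATAAGGGTGATTAGAATGTTGCCCTAATCCCTCGCCATAAAGT
Frame +1: ACT TTA TGG CGA GGG ATT AGG GCA ACA TTC TAA TCA CCC TTA TGC ATC CGT TAC TCC ATC AAT TAA TGC ATC CAA TTT GGT ATG GCT AAC — no ATG→stop ORF.
Frame +2: CTT TAT GGC GAG GGA TTA GGG CAA CAT TCT AAT CAC CCT TAT GCA TCC GTT ACT CCA TCA ATT AAT GCA TCC AAT TTG GTA TGG CTA ACG — no ATG→stop ORF.
Frame +3: TTT ATG GCG AGG GAT TAG GGC AAC ATT CTA ATC ACC CTT ATG CAT CCG TTA CTC CAT CAA TTA ATG CAT CCA ATT TGG TAT GGC TAA — ATG at 6, stop TAG at 18 → 15 nt; ATG at 42, stop TAA at 87 → 48 nt; ATG at 66, stop TAA at 87 → 24 nt.
Frame -1: CGT TAG CCA TAC CAA ATT GGA TGC ATT AAT TGA TGG AGT AAC GGA TGC ATA AGG GTG ATT AGA ATG TTG CCC TAA TCC CTC GCC ATA AAG — ATG at 64, stop TAA at 73 → 12 nt.
Frame -2: GTT AGC CAT ACC AAA TTG GAT GCA TTA ATT GAT GGA GTA ACG GAT GCA TAA GGG TGA TTA GAA TGT TGC CCT AAT CCC TCG CCA TAA AGT — no ATG→stop ORF.
Frame -3: TTA GCC ATA CCA AAT TGG ATG CAT TAA TTG ATG GAG TAA CGG ATG CAT AAG GGT GAT TAG AAT GTT GCC CTA ATC CCT CGC CAT AAA — ATG at 21, stop TAA at 27 → 9 nt; ATG at 33, stop TAA at 39 → 9 nt; ATG at 45, stop TAG at 60 → 18 nt.
Forward-strand max 48 nt; reverse-strand max 18 nt. The forward strand has the longer ORF.

forward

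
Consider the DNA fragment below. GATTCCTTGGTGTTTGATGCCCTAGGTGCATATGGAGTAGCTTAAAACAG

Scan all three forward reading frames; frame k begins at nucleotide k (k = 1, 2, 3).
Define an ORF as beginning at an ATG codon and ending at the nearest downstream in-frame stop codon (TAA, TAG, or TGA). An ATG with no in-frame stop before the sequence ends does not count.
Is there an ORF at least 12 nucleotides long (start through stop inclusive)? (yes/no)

no

Frame 1: GAT TCC TTG GTG TTT GAT GCC CTA GGT GCA TAT GGA GTA GCT TAA AAC — no ATG→stop ORF.
Frame 2: ATT CCT TGG TGT TTG ATG CCC TAG GTG CAT ATG GAG TAG CTT AAA ACA — ATG at 17, stop TAG at 23 → 9 nt; ATG at 32, stop TAG at 38 → 9 nt.
Frame 3: TTC CTT GGT GTT TGA TGC CCT AGG TGC ATA TGG AGT AGC TTA AAA CAG — no ATG→stop ORF.
Largest ORF found is 9 nucleotides < 12, so no.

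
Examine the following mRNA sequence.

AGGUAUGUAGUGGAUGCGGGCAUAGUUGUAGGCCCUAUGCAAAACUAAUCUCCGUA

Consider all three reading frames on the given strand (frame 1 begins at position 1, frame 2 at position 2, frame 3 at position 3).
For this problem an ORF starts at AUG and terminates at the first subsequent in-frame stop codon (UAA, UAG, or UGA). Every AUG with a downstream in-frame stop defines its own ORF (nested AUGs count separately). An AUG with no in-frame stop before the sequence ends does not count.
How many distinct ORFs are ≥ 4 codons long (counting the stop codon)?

Frame 1: AGG UAU GUA GUG GAU GCG GGC AUA GUU GUA GGC CCU AUG CAA AAC UAA UCU CCG — AUG at 37, stop UAA at 46 → 12 nt.
Frame 2: GGU AUG UAG UGG AUG CGG GCA UAG UUG UAG GCC CUA UGC AAA ACU AAU CUC CGU — AUG at 5, stop UAG at 8 → 6 nt; AUG at 14, stop UAG at 23 → 12 nt.
Frame 3: GUA UGU AGU GGA UGC GGG CAU AGU UGU AGG CCC UAU GCA AAA CUA AUC UCC GUA — no AUG→stop ORF.
ORFs ≥ 4 codons: frame 1 37–48 (4 codons), frame 2 14–25 (4 codons). Count = 2.

2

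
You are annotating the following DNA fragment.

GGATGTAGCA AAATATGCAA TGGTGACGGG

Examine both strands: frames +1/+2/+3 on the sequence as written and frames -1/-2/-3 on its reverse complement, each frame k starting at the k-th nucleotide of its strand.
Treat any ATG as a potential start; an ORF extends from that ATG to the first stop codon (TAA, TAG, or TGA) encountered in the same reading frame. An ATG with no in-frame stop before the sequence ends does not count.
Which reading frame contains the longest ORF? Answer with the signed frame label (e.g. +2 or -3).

Reverse complement (5'→3'): CCCGTCACCATTGCATATTTTGCTACATCC
Frame +1: GGA TGT AGC AAA ATA TGC AAT GGT GAC GGG — no ATG→stop ORF.
Frame +2: GAT GTA GCA AAA TAT GCA ATG GTG ACG — no ATG→stop ORF.
Frame +3: ATG TAG CAA AAT ATG CAA TGG TGA CGG — ATG at 3, stop TAG at 6 → 6 nt; ATG at 15, stop TGA at 24 → 12 nt.
Frame -1: CCC GTC ACC ATT GCA TAT TTT GCT ACA TCC — no ATG→stop ORF.
Frame -2: CCG TCA CCA TTG CAT ATT TTG CTA CAT — no ATG→stop ORF.
Frame -3: CGT CAC CAT TGC ATA TTT TGC TAC ATC — no ATG→stop ORF.
Longest ORF is 12 nt in frame +3 (positions 15–26).

+3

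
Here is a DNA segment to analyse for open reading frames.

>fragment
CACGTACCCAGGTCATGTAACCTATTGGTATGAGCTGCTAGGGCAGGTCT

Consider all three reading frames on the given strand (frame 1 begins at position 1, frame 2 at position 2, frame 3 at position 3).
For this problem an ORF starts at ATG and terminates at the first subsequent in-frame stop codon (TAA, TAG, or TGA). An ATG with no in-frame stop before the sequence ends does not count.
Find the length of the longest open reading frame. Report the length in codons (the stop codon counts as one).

4

Frame 1: CAC GTA CCC AGG TCA TGT AAC CTA TTG GTA TGA GCT GCT AGG GCA GGT — no ATG→stop ORF.
Frame 2: ACG TAC CCA GGT CAT GTA ACC TAT TGG TAT GAG CTG CTA GGG CAG GTC — no ATG→stop ORF.
Frame 3: CGT ACC CAG GTC ATG TAA CCT ATT GGT ATG AGC TGC TAG GGC AGG TCT — ATG at 15, stop TAA at 18 → 6 nt; ATG at 30, stop TAG at 39 → 12 nt.
Longest: frame 3, positions 30–41, 12 nt = 4 codons = 3 aa. → 4 codons.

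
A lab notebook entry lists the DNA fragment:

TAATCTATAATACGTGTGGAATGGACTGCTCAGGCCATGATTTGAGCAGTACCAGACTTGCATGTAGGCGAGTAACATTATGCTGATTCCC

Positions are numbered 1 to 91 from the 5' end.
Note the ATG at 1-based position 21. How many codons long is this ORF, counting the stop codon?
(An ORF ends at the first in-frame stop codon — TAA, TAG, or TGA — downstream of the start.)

22

Codons from position 21: ATG (21–23), GAC (24–26), TGC (27–29), TCA (30–32), GGC (33–35), CAT (36–38), GAT (39–41), TTG (42–44), AGC (45–47), AGT (48–50), ACC (51–53), AGA (54–56), CTT (57–59), GCA (60–62), TGT (63–65), AGG (66–68), CGA (69–71), GTA (72–74), ACA (75–77), TTA (78–80), TGC (81–83), TGA (84–86).
TGA is the first in-frame stop; that's 22 codons including the stop.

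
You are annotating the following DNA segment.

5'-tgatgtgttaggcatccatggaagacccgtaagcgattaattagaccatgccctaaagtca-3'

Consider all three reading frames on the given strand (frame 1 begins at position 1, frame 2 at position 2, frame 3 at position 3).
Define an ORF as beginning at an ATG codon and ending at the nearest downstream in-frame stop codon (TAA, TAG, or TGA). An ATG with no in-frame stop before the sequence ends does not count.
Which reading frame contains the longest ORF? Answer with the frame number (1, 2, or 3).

Frame 1: TGA TGT GTT AGG CAT CCA TGG AAG ACC CGT AAG CGA TTA ATT AGA CCA TGC CCT AAA GTC — no ATG→stop ORF.
Frame 2: GAT GTG TTA GGC ATC CAT GGA AGA CCC GTA AGC GAT TAA TTA GAC CAT GCC CTA AAG TCA — no ATG→stop ORF.
Frame 3: ATG TGT TAG GCA TCC ATG GAA GAC CCG TAA GCG ATT AAT TAG ACC ATG CCC TAA AGT — ATG at 3, stop TAG at 9 → 9 nt; ATG at 18, stop TAA at 30 → 15 nt; ATG at 48, stop TAA at 54 → 9 nt.
Longest ORF is 15 nt in frame 3 (positions 18–32).

3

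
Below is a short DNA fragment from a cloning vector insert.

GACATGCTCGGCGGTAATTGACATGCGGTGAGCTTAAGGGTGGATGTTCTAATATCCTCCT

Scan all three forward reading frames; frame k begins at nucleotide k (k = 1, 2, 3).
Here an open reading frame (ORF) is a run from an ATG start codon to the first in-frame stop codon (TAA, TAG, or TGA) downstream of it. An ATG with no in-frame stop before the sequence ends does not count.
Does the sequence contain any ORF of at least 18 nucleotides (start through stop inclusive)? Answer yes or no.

Frame 1: GAC ATG CTC GGC GGT AAT TGA CAT GCG GTG AGC TTA AGG GTG GAT GTT CTA ATA TCC TCC — ATG at 4, stop TGA at 19 → 18 nt.
Frame 2: ACA TGC TCG GCG GTA ATT GAC ATG CGG TGA GCT TAA GGG TGG ATG TTC TAA TAT CCT CCT — ATG at 23, stop TGA at 29 → 9 nt; ATG at 44, stop TAA at 50 → 9 nt.
Frame 3: CAT GCT CGG CGG TAA TTG ACA TGC GGT GAG CTT AAG GGT GGA TGT TCT AAT ATC CTC — no ATG→stop ORF.
Frame 1 has an ORF of 18 nucleotides (positions 4–21) ≥ 18, so yes.

yes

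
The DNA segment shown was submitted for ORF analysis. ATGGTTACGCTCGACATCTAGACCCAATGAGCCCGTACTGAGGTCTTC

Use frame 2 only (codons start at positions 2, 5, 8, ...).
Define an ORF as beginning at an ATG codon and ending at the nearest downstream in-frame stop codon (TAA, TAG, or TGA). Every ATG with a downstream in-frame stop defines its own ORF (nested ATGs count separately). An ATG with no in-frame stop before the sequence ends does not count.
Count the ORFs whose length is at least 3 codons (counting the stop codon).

Frame 2: TGG TTA CGC TCG ACA TCT AGA CCC AAT GAG CCC GTA CTG AGG TCT — no ATG→stop ORF.
No ORF reaches 3 codons. Count = 0.

0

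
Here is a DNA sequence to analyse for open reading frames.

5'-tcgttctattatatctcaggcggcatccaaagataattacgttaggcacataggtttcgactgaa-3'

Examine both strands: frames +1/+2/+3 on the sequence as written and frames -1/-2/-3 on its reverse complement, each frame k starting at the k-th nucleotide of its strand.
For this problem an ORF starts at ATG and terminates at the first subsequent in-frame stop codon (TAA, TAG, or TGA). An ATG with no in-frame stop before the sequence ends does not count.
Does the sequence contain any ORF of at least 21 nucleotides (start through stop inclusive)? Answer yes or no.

no

Reverse complement (5'→3'): TTCAGTCGAAACCTATGTGCCTAACGTAATTATCTTTGGATGCCGCCTGAGATATAATAGAACGA
Frame +1: TCG TTC TAT TAT ATC TCA GGC GGC ATC CAA AGA TAA TTA CGT TAG GCA CAT AGG TTT CGA CTG — no ATG→stop ORF.
Frame +2: CGT TCT ATT ATA TCT CAG GCG GCA TCC AAA GAT AAT TAC GTT AGG CAC ATA GGT TTC GAC TGA — no ATG→stop ORF.
Frame +3: GTT CTA TTA TAT CTC AGG CGG CAT CCA AAG ATA ATT ACG TTA GGC ACA TAG GTT TCG ACT GAA — no ATG→stop ORF.
Frame -1: TTC AGT CGA AAC CTA TGT GCC TAA CGT AAT TAT CTT TGG ATG CCG CCT GAG ATA TAA TAG AAC — ATG at 40, stop TAA at 55 → 18 nt.
Frame -2: TCA GTC GAA ACC TAT GTG CCT AAC GTA ATT ATC TTT GGA TGC CGC CTG AGA TAT AAT AGA ACG — no ATG→stop ORF.
Frame -3: CAG TCG AAA CCT ATG TGC CTA ACG TAA TTA TCT TTG GAT GCC GCC TGA GAT ATA ATA GAA CGA — ATG at 15, stop TAA at 27 → 15 nt.
Largest ORF found is 18 nucleotides < 21, so no.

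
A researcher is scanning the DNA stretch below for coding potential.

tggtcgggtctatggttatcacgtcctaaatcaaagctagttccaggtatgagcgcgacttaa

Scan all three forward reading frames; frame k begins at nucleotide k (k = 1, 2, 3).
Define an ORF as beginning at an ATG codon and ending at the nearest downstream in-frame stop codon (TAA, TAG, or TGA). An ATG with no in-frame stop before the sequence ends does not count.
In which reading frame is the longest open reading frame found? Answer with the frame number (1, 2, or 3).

3

Frame 1: TGG TCG GGT CTA TGG TTA TCA CGT CCT AAA TCA AAG CTA GTT CCA GGT ATG AGC GCG ACT TAA — ATG at 49, stop TAA at 61 → 15 nt.
Frame 2: GGT CGG GTC TAT GGT TAT CAC GTC CTA AAT CAA AGC TAG TTC CAG GTA TGA GCG CGA CTT — no ATG→stop ORF.
Frame 3: GTC GGG TCT ATG GTT ATC ACG TCC TAA ATC AAA GCT AGT TCC AGG TAT GAG CGC GAC TTA — ATG at 12, stop TAA at 27 → 18 nt.
Longest ORF is 18 nt in frame 3 (positions 12–29).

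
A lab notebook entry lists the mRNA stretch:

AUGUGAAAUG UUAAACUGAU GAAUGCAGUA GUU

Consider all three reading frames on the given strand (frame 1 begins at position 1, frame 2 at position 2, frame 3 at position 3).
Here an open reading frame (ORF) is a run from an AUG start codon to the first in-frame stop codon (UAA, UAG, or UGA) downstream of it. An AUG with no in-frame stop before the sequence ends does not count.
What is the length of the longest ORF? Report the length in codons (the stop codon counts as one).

Frame 1: AUG UGA AAU GUU AAA CUG AUG AAU GCA GUA GUU — AUG at 1, stop UGA at 4 → 6 nt.
Frame 2: UGU GAA AUG UUA AAC UGA UGA AUG CAG UAG — AUG at 8, stop UGA at 17 → 12 nt; AUG at 23, stop UAG at 29 → 9 nt.
Frame 3: GUG AAA UGU UAA ACU GAU GAA UGC AGU AGU — no AUG→stop ORF.
Longest: frame 2, positions 8–19, 12 nt = 4 codons = 3 aa. → 4 codons.

4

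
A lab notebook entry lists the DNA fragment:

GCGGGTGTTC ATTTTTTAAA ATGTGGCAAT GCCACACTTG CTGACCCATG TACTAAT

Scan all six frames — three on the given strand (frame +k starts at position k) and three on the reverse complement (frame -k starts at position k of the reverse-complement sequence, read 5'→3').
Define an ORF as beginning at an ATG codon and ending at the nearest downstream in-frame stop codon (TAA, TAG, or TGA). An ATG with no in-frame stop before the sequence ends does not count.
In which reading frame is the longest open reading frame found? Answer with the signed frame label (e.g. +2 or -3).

Reverse complement (5'→3'): ATTAGTACATGGGTCAGCAAGTGTGGCATTGCCACATTTTAAAAAATGAACACCCGC
Frame +1: GCG GGT GTT CAT TTT TTA AAA TGT GGC AAT GCC ACA CTT GCT GAC CCA TGT ACT AAT — no ATG→stop ORF.
Frame +2: CGG GTG TTC ATT TTT TAA AAT GTG GCA ATG CCA CAC TTG CTG ACC CAT GTA CTA — no ATG→stop ORF.
Frame +3: GGG TGT TCA TTT TTT AAA ATG TGG CAA TGC CAC ACT TGC TGA CCC ATG TAC TAA — ATG at 21, stop TGA at 42 → 24 nt; ATG at 48, stop TAA at 54 → 9 nt.
Frame -1: ATT AGT ACA TGG GTC AGC AAG TGT GGC ATT GCC ACA TTT TAA AAA ATG AAC ACC CGC — no ATG→stop ORF.
Frame -2: TTA GTA CAT GGG TCA GCA AGT GTG GCA TTG CCA CAT TTT AAA AAA TGA ACA CCC — no ATG→stop ORF.
Frame -3: TAG TAC ATG GGT CAG CAA GTG TGG CAT TGC CAC ATT TTA AAA AAT GAA CAC CCG — no ATG→stop ORF.
Longest ORF is 24 nt in frame +3 (positions 21–44).

+3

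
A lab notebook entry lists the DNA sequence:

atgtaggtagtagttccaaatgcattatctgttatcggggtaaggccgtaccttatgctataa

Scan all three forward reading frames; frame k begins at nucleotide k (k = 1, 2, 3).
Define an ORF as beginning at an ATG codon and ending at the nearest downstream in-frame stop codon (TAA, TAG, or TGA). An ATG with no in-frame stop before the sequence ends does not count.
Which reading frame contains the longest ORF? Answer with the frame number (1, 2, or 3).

Frame 1: ATG TAG GTA GTA GTT CCA AAT GCA TTA TCT GTT ATC GGG GTA AGG CCG TAC CTT ATG CTA TAA — ATG at 1, stop TAG at 4 → 6 nt; ATG at 55, stop TAA at 61 → 9 nt.
Frame 2: TGT AGG TAG TAG TTC CAA ATG CAT TAT CTG TTA TCG GGG TAA GGC CGT ACC TTA TGC TAT — ATG at 20, stop TAA at 41 → 24 nt.
Frame 3: GTA GGT AGT AGT TCC AAA TGC ATT ATC TGT TAT CGG GGT AAG GCC GTA CCT TAT GCT ATA — no ATG→stop ORF.
Longest ORF is 24 nt in frame 2 (positions 20–43).

2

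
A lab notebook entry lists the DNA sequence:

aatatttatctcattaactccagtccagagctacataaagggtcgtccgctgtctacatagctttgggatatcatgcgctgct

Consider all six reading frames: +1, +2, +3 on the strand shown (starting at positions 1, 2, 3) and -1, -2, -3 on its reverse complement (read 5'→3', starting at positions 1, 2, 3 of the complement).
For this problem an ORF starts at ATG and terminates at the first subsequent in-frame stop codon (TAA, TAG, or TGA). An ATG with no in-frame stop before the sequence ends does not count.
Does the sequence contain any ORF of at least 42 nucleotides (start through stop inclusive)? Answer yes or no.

Reverse complement (5'→3'): AGCAGCGCATGATATCCCAAAGCTATGTAGACAGCGGACGACCCTTTATGTAGCTCTGGACTGGAGTTAATGAGATAAATATT
Frame +1: AAT ATT TAT CTC ATT AAC TCC AGT CCA GAG CTA CAT AAA GGG TCG TCC GCT GTC TAC ATA GCT TTG GGA TAT CAT GCG CTG — no ATG→stop ORF.
Frame +2: ATA TTT ATC TCA TTA ACT CCA GTC CAG AGC TAC ATA AAG GGT CGT CCG CTG TCT ACA TAG CTT TGG GAT ATC ATG CGC TGC — no ATG→stop ORF.
Frame +3: TAT TTA TCT CAT TAA CTC CAG TCC AGA GCT ACA TAA AGG GTC GTC CGC TGT CTA CAT AGC TTT GGG ATA TCA TGC GCT GCT — no ATG→stop ORF.
Frame -1: AGC AGC GCA TGA TAT CCC AAA GCT ATG TAG ACA GCG GAC GAC CCT TTA TGT AGC TCT GGA CTG GAG TTA ATG AGA TAA ATA — ATG at 25, stop TAG at 28 → 6 nt; ATG at 70, stop TAA at 76 → 9 nt.
Frame -2: GCA GCG CAT GAT ATC CCA AAG CTA TGT AGA CAG CGG ACG ACC CTT TAT GTA GCT CTG GAC TGG AGT TAA TGA GAT AAA TAT — no ATG→stop ORF.
Frame -3: CAG CGC ATG ATA TCC CAA AGC TAT GTA GAC AGC GGA CGA CCC TTT ATG TAG CTC TGG ACT GGA GTT AAT GAG ATA AAT ATT — ATG at 9, stop TAG at 51 → 45 nt; ATG at 48, stop TAG at 51 → 6 nt.
Frame -3 has an ORF of 45 nucleotides (positions 9–53) ≥ 42, so yes.

yes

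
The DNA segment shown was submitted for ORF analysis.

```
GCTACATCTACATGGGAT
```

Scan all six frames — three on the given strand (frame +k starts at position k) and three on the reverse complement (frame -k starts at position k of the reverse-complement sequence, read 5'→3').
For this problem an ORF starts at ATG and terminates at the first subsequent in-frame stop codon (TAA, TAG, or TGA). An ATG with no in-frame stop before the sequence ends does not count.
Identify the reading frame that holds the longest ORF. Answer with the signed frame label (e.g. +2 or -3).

-3

Reverse complement (5'→3'): ATCCCATGTAGATGTAGC
Frame +1: GCT ACA TCT ACA TGG GAT — no ATG→stop ORF.
Frame +2: CTA CAT CTA CAT GGG — no ATG→stop ORF.
Frame +3: TAC ATC TAC ATG GGA — no ATG→stop ORF.
Frame -1: ATC CCA TGT AGA TGT AGC — no ATG→stop ORF.
Frame -2: TCC CAT GTA GAT GTA — no ATG→stop ORF.
Frame -3: CCC ATG TAG ATG TAG — ATG at 6, stop TAG at 9 → 6 nt; ATG at 12, stop TAG at 15 → 6 nt.
Longest ORF is 6 nt in frame -3 (positions 6–11).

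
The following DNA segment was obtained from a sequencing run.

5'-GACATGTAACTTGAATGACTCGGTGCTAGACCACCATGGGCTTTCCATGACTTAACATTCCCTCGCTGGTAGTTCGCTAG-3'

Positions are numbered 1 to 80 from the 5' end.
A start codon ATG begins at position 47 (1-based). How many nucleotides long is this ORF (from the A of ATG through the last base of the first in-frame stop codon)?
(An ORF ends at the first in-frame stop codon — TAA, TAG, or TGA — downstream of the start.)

9

Codons from position 47: ATG (47–49), ACT (50–52), TAA (53–55).
TAA is the first in-frame stop; ORF spans 47–55, 9 nucleotides.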